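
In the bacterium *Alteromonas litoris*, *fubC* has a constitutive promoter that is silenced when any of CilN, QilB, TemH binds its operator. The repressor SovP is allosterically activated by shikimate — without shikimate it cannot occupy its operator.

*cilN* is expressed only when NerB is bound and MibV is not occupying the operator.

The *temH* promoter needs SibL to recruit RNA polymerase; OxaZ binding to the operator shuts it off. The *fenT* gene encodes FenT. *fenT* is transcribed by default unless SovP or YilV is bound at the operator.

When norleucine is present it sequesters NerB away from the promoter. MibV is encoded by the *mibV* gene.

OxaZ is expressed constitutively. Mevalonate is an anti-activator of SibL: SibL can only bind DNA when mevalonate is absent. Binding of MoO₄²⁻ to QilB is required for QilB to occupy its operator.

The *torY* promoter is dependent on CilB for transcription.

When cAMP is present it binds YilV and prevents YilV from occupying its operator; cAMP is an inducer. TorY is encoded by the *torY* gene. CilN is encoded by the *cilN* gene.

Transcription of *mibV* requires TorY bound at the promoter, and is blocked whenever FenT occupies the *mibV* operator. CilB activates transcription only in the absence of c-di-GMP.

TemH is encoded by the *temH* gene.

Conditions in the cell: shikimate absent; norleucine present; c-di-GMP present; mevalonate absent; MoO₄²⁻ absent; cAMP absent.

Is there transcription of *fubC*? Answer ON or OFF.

ON

Norleucine is present, so NerB is inactive.
Shikimate is absent, so SovP is inactive.
cAMP is absent, so YilV is active.
With repressor YilV bound, *fenT* is not transcribed.
So FenT is not produced.
c-di-GMP is present, so CilB is inactive.
Required activator CilB is absent, so *torY* is not transcribed.
So TorY is not produced.
Required activator TorY is absent, so *mibV* is not transcribed.
So MibV is not produced.
Required activator NerB is absent, so *cilN* is not transcribed.
So CilN is not produced.
MoO₄²⁻ is absent, so QilB is inactive.
Mevalonate is absent, so SibL is active.
OxaZ is produced constitutively and is active.
With repressor OxaZ bound, *temH* is not transcribed.
So TemH is not produced.
With no repressor bound, *fubC* is transcribed.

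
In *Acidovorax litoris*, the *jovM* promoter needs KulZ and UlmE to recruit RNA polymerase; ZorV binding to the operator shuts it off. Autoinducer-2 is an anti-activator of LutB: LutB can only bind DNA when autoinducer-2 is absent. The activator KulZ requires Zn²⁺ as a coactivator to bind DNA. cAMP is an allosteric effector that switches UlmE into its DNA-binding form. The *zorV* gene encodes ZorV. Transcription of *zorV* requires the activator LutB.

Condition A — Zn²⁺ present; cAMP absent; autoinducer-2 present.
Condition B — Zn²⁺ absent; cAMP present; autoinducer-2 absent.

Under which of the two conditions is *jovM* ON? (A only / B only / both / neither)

Condition A:
Zn²⁺ is present, so KulZ is active.
cAMP is absent, so UlmE is inactive.
Autoinducer-2 is present, so LutB is inactive.
Required activator LutB is absent, so *zorV* is not transcribed.
So ZorV is not produced.
Required activator UlmE is absent, so *jovM* is not transcribed.
→ *jovM* is OFF in A.
Condition B:
Zn²⁺ is absent, so KulZ is inactive.
cAMP is present, so UlmE is active.
Autoinducer-2 is absent, so LutB is active.
No repressor is bound and LutB is active, so *zorV* is transcribed.
So ZorV is produced and active.
With repressor ZorV bound, *jovM* is not transcribed.
→ *jovM* is OFF in B.

neither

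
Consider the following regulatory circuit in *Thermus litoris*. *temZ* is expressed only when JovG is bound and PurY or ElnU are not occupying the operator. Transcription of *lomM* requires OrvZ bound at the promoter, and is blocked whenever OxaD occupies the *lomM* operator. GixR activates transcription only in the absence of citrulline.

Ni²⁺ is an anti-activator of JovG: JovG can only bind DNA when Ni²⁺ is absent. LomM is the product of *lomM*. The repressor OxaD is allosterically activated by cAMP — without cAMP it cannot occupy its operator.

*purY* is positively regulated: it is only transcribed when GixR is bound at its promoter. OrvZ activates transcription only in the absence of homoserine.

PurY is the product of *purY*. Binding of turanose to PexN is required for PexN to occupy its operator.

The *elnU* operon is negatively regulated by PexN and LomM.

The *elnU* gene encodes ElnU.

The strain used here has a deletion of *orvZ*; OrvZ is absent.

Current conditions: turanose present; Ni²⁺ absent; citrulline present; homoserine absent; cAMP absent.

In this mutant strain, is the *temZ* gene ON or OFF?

ON

Citrulline is present, so GixR is inactive.
Required activator GixR is absent, so *purY* is not transcribed.
So PurY is not produced.
Turanose is present, so PexN is active.
cAMP is absent, so OxaD is inactive.
OrvZ is non-functional in this strain, so it has no effect.
Required activator OrvZ is absent, so *lomM* is not transcribed.
So LomM is not produced.
With repressor PexN bound, *elnU* is not transcribed.
So ElnU is not produced.
Ni²⁺ is absent, so JovG is active.
No repressor is bound and JovG is active, so *temZ* is transcribed.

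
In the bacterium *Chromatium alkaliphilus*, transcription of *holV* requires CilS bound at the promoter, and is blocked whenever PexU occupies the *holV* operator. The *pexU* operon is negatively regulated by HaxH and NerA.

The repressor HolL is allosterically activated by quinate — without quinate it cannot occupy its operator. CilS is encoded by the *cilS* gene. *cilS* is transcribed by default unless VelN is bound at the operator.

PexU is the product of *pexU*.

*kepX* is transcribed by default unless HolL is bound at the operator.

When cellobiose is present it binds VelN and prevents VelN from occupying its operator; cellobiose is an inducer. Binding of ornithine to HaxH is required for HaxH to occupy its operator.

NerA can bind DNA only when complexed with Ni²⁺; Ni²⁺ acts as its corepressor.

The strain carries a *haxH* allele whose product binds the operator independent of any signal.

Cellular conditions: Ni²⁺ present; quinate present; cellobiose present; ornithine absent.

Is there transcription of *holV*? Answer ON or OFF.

Cellobiose is present, so VelN is inactive.
With no repressor bound, *cilS* is transcribed.
So CilS is produced and active.
HaxH is constitutively active in this strain.
Ni²⁺ is present, so NerA is active.
With repressor HaxH bound, *pexU* is not transcribed.
So PexU is not produced.
No repressor is bound and CilS is active, so *holV* is transcribed.

ON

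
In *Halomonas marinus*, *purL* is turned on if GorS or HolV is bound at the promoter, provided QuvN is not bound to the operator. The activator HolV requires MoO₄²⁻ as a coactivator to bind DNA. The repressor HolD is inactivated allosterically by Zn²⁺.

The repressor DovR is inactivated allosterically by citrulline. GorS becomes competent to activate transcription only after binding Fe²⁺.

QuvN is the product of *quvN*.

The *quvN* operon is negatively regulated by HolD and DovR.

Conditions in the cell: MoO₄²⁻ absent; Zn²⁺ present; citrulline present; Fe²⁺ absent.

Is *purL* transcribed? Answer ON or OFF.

Fe²⁺ is absent, so GorS is inactive.
Zn²⁺ is present, so HolD is inactive.
Citrulline is present, so DovR is inactive.
With no repressor bound, *quvN* is transcribed.
So QuvN is produced and active.
MoO₄²⁻ is absent, so HolV is inactive.
With repressor QuvN bound, *purL* is not transcribed.

OFF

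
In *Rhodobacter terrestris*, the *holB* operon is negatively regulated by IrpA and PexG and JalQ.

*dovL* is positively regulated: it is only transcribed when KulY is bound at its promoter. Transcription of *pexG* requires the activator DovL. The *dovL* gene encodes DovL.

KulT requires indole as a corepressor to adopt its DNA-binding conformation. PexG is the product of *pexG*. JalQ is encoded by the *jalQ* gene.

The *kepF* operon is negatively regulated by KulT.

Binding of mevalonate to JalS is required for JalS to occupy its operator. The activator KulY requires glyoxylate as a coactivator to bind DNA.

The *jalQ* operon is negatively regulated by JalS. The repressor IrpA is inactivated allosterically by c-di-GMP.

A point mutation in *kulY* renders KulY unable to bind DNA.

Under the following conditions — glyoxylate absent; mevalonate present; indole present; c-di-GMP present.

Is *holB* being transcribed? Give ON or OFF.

ON

c-di-GMP is present, so IrpA is inactive.
KulY is non-functional in this strain, so it has no effect.
Required activator KulY is absent, so *dovL* is not transcribed.
So DovL is not produced.
Required activator DovL is absent, so *pexG* is not transcribed.
So PexG is not produced.
Mevalonate is present, so JalS is active.
With repressor JalS bound, *jalQ* is not transcribed.
So JalQ is not produced.
With no repressor bound, *holB* is transcribed.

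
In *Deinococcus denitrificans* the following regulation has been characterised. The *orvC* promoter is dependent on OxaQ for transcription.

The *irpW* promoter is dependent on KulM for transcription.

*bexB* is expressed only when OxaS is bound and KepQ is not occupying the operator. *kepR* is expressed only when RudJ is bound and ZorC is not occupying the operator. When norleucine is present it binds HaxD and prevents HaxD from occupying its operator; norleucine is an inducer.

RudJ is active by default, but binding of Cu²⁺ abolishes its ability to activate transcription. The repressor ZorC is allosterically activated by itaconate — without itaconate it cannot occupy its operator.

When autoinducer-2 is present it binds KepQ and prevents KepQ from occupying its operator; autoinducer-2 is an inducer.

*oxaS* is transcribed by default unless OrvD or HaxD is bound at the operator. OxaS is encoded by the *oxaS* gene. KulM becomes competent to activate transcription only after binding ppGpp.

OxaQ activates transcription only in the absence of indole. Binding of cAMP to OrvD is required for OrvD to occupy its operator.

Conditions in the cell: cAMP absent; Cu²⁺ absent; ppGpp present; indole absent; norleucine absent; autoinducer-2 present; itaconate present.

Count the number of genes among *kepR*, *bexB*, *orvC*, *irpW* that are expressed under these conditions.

Itaconate is present, so ZorC is active.
Cu²⁺ is absent, so RudJ is active.
With repressor ZorC bound, *kepR* is not transcribed.
→ *kepR* is OFF.
cAMP is absent, so OrvD is inactive.
Norleucine is absent, so HaxD is active.
With repressor HaxD bound, *oxaS* is not transcribed.
So OxaS is not produced.
Autoinducer-2 is present, so KepQ is inactive.
Required activator OxaS is absent, so *bexB* is not transcribed.
→ *bexB* is OFF.
Indole is absent, so OxaQ is active.
No repressor is bound and OxaQ is active, so *orvC* is transcribed.
→ *orvC* is ON.
ppGpp is present, so KulM is active.
No repressor is bound and KulM is active, so *irpW* is transcribed.
→ *irpW* is ON.
2 of the 4 genes are transcribed.

2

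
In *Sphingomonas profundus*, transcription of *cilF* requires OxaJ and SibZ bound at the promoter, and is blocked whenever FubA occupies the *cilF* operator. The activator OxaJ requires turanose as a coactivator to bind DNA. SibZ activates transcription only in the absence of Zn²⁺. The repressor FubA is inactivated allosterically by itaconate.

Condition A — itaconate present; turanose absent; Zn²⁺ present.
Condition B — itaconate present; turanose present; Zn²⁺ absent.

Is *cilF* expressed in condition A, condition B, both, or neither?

Condition A:
Itaconate is present, so FubA is inactive.
Turanose is absent, so OxaJ is inactive.
Zn²⁺ is present, so SibZ is inactive.
Required activator OxaJ is absent, so *cilF* is not transcribed.
→ *cilF* is OFF in A.
Condition B:
Itaconate is present, so FubA is inactive.
Turanose is present, so OxaJ is active.
Zn²⁺ is absent, so SibZ is active.
No repressor is bound and OxaJ and SibZ are active, so *cilF* is transcribed.
→ *cilF* is ON in B.

B only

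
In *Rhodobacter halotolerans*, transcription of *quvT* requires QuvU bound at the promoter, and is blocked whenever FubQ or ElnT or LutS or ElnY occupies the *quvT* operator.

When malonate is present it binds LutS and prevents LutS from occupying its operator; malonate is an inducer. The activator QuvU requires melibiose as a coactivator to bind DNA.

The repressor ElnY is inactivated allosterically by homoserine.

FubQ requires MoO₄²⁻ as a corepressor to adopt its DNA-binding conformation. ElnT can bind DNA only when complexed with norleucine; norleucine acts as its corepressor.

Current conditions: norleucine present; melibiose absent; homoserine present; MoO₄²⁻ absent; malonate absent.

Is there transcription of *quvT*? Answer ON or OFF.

MoO₄²⁻ is absent, so FubQ is inactive.
Norleucine is present, so ElnT is active.
Malonate is absent, so LutS is active.
Melibiose is absent, so QuvU is inactive.
Homoserine is present, so ElnY is inactive.
With repressor ElnT bound, *quvT* is not transcribed.

OFF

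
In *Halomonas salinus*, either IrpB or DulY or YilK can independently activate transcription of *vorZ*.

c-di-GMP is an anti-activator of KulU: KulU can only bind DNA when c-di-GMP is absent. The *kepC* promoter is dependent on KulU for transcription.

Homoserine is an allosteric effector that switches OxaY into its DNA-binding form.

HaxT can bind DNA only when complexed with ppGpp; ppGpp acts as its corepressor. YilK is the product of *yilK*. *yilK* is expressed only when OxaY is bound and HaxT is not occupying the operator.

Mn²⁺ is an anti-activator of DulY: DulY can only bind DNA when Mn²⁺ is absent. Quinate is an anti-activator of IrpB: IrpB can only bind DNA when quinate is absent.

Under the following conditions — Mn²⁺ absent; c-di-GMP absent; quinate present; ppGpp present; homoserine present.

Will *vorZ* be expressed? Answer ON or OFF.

ON

Quinate is present, so IrpB is inactive.
Mn²⁺ is absent, so DulY is active.
ppGpp is present, so HaxT is active.
Homoserine is present, so OxaY is active.
With repressor HaxT bound, *yilK* is not transcribed.
So YilK is not produced.
Activator DulY is present, so *vorZ* is transcribed.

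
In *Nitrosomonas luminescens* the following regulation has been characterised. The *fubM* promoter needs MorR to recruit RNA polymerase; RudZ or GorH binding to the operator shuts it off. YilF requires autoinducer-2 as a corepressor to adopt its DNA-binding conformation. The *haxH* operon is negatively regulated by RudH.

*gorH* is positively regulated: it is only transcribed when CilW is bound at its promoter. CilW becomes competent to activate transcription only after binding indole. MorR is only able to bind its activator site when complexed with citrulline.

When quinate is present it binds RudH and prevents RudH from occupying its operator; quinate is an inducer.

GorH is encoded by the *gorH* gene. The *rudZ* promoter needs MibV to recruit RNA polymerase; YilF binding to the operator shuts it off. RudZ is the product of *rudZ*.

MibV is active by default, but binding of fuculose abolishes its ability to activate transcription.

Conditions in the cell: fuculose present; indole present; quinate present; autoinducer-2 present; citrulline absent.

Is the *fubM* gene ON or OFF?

Autoinducer-2 is present, so YilF is active.
Fuculose is present, so MibV is inactive.
With repressor YilF bound, *rudZ* is not transcribed.
So RudZ is not produced.
Indole is present, so CilW is active.
No repressor is bound and CilW is active, so *gorH* is transcribed.
So GorH is produced and active.
Citrulline is absent, so MorR is inactive.
With repressor GorH bound, *fubM* is not transcribed.

OFF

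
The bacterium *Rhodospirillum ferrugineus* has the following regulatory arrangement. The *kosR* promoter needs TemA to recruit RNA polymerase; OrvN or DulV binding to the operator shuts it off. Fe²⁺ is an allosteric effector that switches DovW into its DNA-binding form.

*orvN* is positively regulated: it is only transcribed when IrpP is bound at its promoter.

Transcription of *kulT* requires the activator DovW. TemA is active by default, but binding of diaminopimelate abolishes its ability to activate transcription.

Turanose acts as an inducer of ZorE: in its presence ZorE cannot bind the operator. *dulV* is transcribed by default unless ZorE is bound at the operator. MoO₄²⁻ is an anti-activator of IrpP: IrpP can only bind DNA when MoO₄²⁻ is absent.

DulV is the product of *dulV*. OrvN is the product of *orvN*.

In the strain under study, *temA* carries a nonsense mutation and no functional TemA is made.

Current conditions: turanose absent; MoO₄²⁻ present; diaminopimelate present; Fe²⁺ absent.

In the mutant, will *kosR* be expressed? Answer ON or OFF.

OFF

MoO₄²⁻ is present, so IrpP is inactive.
Required activator IrpP is absent, so *orvN* is not transcribed.
So OrvN is not produced.
TemA is non-functional in this strain, so it has no effect.
Turanose is absent, so ZorE is active.
With repressor ZorE bound, *dulV* is not transcribed.
So DulV is not produced.
Required activator TemA is absent, so *kosR* is not transcribed.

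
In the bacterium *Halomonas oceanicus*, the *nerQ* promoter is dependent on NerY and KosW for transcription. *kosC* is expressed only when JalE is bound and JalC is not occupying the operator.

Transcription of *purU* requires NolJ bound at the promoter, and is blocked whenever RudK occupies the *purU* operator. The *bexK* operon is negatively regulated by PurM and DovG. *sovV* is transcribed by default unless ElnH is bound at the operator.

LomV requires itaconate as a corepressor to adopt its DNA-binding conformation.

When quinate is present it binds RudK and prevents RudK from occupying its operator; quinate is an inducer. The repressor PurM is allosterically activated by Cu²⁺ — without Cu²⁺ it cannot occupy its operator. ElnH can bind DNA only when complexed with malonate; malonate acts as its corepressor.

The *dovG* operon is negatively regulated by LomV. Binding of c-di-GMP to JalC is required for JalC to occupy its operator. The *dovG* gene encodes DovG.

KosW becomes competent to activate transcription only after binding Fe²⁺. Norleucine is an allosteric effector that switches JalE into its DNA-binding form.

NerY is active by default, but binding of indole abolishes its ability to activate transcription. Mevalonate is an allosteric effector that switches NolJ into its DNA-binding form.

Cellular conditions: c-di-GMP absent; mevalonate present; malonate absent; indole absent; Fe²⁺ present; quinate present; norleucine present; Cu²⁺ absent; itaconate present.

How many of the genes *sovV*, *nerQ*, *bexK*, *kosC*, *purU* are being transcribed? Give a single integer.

Malonate is absent, so ElnH is inactive.
With no repressor bound, *sovV* is transcribed.
→ *sovV* is ON.
Indole is absent, so NerY is active.
Fe²⁺ is present, so KosW is active.
No repressor is bound and NerY and KosW are active, so *nerQ* is transcribed.
→ *nerQ* is ON.
Cu²⁺ is absent, so PurM is inactive.
Itaconate is present, so LomV is active.
With repressor LomV bound, *dovG* is not transcribed.
So DovG is not produced.
With no repressor bound, *bexK* is transcribed.
→ *bexK* is ON.
c-di-GMP is absent, so JalC is inactive.
Norleucine is present, so JalE is active.
No repressor is bound and JalE is active, so *kosC* is transcribed.
→ *kosC* is ON.
Mevalonate is present, so NolJ is active.
Quinate is present, so RudK is inactive.
No repressor is bound and NolJ is active, so *purU* is transcribed.
→ *purU* is ON.
5 of the 5 genes are transcribed.

5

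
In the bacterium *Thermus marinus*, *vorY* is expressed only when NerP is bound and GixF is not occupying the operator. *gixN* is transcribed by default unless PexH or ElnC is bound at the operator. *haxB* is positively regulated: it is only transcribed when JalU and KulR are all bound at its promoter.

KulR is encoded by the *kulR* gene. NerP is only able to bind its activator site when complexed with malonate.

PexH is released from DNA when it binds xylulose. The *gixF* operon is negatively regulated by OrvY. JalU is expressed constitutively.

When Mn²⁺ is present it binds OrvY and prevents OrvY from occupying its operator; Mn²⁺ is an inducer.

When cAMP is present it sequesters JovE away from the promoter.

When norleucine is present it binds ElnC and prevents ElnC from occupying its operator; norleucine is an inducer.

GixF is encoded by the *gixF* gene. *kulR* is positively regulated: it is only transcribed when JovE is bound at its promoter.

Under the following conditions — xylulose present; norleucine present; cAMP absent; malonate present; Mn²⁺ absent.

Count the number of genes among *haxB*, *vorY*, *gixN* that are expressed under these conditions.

JalU is produced constitutively and is active.
cAMP is absent, so JovE is active.
No repressor is bound and JovE is active, so *kulR* is transcribed.
So KulR is produced and active.
No repressor is bound and JalU and KulR are active, so *haxB* is transcribed.
→ *haxB* is ON.
Malonate is present, so NerP is active.
Mn²⁺ is absent, so OrvY is active.
With repressor OrvY bound, *gixF* is not transcribed.
So GixF is not produced.
No repressor is bound and NerP is active, so *vorY* is transcribed.
→ *vorY* is ON.
Xylulose is present, so PexH is inactive.
Norleucine is present, so ElnC is inactive.
With no repressor bound, *gixN* is transcribed.
→ *gixN* is ON.
3 of the 3 genes are transcribed.

3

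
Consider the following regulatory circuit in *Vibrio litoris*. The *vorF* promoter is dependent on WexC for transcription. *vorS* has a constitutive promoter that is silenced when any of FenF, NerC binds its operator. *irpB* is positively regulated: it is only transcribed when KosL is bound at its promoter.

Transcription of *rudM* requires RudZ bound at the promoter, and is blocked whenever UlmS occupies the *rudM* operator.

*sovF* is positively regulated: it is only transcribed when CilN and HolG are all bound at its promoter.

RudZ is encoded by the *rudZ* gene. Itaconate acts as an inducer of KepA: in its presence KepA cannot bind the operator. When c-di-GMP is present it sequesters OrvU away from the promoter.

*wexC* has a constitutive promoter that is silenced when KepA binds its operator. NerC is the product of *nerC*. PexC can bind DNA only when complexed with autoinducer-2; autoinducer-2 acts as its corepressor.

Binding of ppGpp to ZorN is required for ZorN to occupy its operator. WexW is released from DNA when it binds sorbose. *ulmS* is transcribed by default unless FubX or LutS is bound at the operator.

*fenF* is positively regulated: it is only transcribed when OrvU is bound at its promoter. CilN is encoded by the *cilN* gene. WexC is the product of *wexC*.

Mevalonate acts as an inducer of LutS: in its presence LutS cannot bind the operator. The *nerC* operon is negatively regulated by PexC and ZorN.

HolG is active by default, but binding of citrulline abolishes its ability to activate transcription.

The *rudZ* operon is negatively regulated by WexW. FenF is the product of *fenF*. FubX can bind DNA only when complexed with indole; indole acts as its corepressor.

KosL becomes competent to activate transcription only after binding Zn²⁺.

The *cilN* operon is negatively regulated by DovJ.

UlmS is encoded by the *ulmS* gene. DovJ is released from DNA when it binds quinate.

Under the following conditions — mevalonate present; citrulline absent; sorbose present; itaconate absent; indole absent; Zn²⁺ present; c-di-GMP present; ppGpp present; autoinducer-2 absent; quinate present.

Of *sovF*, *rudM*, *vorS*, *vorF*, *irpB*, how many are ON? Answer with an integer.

Quinate is present, so DovJ is inactive.
With no repressor bound, *cilN* is transcribed.
So CilN is produced and active.
Citrulline is absent, so HolG is active.
No repressor is bound and CilN and HolG are active, so *sovF* is transcribed.
→ *sovF* is ON.
Indole is absent, so FubX is inactive.
Mevalonate is present, so LutS is inactive.
With no repressor bound, *ulmS* is transcribed.
So UlmS is produced and active.
Sorbose is present, so WexW is inactive.
With no repressor bound, *rudZ* is transcribed.
So RudZ is produced and active.
With repressor UlmS bound, *rudM* is not transcribed.
→ *rudM* is OFF.
c-di-GMP is present, so OrvU is inactive.
Required activator OrvU is absent, so *fenF* is not transcribed.
So FenF is not produced.
Autoinducer-2 is absent, so PexC is inactive.
ppGpp is present, so ZorN is active.
With repressor ZorN bound, *nerC* is not transcribed.
So NerC is not produced.
With no repressor bound, *vorS* is transcribed.
→ *vorS* is ON.
Itaconate is absent, so KepA is active.
With repressor KepA bound, *wexC* is not transcribed.
So WexC is not produced.
Required activator WexC is absent, so *vorF* is not transcribed.
→ *vorF* is OFF.
Zn²⁺ is present, so KosL is active.
No repressor is bound and KosL is active, so *irpB* is transcribed.
→ *irpB* is ON.
3 of the 5 genes are transcribed.

3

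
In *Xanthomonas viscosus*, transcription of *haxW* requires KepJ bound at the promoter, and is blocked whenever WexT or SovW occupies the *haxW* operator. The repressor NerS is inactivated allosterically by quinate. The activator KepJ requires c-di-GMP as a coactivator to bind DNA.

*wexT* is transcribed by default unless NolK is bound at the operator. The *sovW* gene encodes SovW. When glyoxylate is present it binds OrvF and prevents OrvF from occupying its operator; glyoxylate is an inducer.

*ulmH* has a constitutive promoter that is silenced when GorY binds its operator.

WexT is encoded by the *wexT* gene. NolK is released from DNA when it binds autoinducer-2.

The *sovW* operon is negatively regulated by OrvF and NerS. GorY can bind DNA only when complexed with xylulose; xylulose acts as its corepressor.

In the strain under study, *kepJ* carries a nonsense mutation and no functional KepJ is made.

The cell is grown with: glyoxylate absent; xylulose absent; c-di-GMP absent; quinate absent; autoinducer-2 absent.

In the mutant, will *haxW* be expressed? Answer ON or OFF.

KepJ is non-functional in this strain, so it has no effect.
Autoinducer-2 is absent, so NolK is active.
With repressor NolK bound, *wexT* is not transcribed.
So WexT is not produced.
Glyoxylate is absent, so OrvF is active.
Quinate is absent, so NerS is active.
With repressor OrvF bound, *sovW* is not transcribed.
So SovW is not produced.
Required activator KepJ is absent, so *haxW* is not transcribed.

OFF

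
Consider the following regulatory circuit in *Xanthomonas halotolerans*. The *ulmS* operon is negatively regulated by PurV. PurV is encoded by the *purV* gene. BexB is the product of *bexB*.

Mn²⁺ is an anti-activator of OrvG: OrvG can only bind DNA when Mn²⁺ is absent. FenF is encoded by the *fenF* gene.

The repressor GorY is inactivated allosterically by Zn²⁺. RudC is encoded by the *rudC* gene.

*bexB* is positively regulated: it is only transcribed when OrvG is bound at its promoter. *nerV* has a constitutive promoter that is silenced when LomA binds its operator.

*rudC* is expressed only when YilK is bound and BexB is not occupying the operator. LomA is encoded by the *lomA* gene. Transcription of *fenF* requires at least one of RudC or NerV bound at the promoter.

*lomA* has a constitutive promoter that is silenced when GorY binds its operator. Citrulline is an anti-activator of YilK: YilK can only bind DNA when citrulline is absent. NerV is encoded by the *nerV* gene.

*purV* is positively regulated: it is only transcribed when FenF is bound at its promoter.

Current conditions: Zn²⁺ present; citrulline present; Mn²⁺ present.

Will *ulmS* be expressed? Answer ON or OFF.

Mn²⁺ is present, so OrvG is inactive.
Required activator OrvG is absent, so *bexB* is not transcribed.
So BexB is not produced.
Citrulline is present, so YilK is inactive.
Required activator YilK is absent, so *rudC* is not transcribed.
So RudC is not produced.
Zn²⁺ is present, so GorY is inactive.
With no repressor bound, *lomA* is transcribed.
So LomA is produced and active.
With repressor LomA bound, *nerV* is not transcribed.
So NerV is not produced.
No activator is available at the *fenF* promoter, so *fenF* is not transcribed.
So FenF is not produced.
Required activator FenF is absent, so *purV* is not transcribed.
So PurV is not produced.
With no repressor bound, *ulmS* is transcribed.

ON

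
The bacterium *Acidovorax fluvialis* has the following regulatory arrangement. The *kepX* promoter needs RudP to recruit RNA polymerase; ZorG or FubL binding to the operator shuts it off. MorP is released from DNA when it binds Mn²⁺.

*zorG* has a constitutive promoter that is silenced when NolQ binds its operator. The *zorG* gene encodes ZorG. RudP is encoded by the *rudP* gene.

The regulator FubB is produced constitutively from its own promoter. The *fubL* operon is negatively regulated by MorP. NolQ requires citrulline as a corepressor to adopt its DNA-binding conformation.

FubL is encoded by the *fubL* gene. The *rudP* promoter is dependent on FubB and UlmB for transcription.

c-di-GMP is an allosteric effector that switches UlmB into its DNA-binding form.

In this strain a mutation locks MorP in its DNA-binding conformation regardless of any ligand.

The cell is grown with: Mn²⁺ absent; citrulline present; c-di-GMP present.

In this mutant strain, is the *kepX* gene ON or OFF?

ON

Citrulline is present, so NolQ is active.
With repressor NolQ bound, *zorG* is not transcribed.
So ZorG is not produced.
FubB is produced constitutively and is active.
c-di-GMP is present, so UlmB is active.
No repressor is bound and FubB and UlmB are active, so *rudP* is transcribed.
So RudP is produced and active.
MorP is constitutively active in this strain.
With repressor MorP bound, *fubL* is not transcribed.
So FubL is not produced.
No repressor is bound and RudP is active, so *kepX* is transcribed.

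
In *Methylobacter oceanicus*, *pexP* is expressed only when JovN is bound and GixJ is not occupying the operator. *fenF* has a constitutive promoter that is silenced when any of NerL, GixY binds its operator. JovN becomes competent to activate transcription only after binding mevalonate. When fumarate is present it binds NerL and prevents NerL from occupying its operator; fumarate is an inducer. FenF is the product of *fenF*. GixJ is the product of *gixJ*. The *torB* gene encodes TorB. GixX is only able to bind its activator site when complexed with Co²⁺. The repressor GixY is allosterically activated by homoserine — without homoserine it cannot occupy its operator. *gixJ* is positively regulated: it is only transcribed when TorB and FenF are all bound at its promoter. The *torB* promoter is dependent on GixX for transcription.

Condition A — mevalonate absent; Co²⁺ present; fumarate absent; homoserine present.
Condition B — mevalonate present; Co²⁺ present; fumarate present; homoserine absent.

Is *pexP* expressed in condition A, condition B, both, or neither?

neither

Condition A:
Mevalonate is absent, so JovN is inactive.
Co²⁺ is present, so GixX is active.
No repressor is bound and GixX is active, so *torB* is transcribed.
So TorB is produced and active.
Fumarate is absent, so NerL is active.
Homoserine is present, so GixY is active.
With repressor NerL bound, *fenF* is not transcribed.
So FenF is not produced.
Required activator FenF is absent, so *gixJ* is not transcribed.
So GixJ is not produced.
Required activator JovN is absent, so *pexP* is not transcribed.
→ *pexP* is OFF in A.
Condition B:
Mevalonate is present, so JovN is active.
Co²⁺ is present, so GixX is active.
No repressor is bound and GixX is active, so *torB* is transcribed.
So TorB is produced and active.
Fumarate is present, so NerL is inactive.
Homoserine is absent, so GixY is inactive.
With no repressor bound, *fenF* is transcribed.
So FenF is produced and active.
No repressor is bound and TorB and FenF are active, so *gixJ* is transcribed.
So GixJ is produced and active.
With repressor GixJ bound, *pexP* is not transcribed.
→ *pexP* is OFF in B.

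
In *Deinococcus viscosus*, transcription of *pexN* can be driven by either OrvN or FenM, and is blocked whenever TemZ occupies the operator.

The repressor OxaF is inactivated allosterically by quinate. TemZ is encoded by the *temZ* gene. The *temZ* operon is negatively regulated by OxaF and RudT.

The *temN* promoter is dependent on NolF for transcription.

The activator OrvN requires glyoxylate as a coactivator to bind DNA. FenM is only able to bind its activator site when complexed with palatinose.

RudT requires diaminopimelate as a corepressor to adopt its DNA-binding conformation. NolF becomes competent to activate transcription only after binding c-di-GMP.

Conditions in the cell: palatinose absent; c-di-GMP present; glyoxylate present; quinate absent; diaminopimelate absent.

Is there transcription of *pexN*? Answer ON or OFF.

Glyoxylate is present, so OrvN is active.
Quinate is absent, so OxaF is active.
Diaminopimelate is absent, so RudT is inactive.
With repressor OxaF bound, *temZ* is not transcribed.
So TemZ is not produced.
Palatinose is absent, so FenM is inactive.
Activator OrvN is present, so *pexN* is transcribed.

ON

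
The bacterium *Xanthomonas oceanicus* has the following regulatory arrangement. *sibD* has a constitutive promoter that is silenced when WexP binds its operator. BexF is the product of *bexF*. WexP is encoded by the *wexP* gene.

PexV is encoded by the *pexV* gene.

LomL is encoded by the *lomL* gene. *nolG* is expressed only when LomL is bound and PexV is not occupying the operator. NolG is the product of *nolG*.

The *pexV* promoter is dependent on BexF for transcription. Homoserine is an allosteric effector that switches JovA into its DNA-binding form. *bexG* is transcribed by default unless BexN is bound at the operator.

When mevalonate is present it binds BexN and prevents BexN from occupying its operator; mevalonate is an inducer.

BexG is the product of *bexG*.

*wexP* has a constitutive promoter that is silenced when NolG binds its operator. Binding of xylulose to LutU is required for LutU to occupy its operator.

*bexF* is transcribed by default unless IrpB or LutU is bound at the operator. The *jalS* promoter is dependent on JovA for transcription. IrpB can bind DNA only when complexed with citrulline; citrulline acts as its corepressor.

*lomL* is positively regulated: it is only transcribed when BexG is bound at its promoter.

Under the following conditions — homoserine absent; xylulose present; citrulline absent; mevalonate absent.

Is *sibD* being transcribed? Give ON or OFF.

Citrulline is absent, so IrpB is inactive.
Xylulose is present, so LutU is active.
With repressor LutU bound, *bexF* is not transcribed.
So BexF is not produced.
Required activator BexF is absent, so *pexV* is not transcribed.
So PexV is not produced.
Mevalonate is absent, so BexN is active.
With repressor BexN bound, *bexG* is not transcribed.
So BexG is not produced.
Required activator BexG is absent, so *lomL* is not transcribed.
So LomL is not produced.
Required activator LomL is absent, so *nolG* is not transcribed.
So NolG is not produced.
With no repressor bound, *wexP* is transcribed.
So WexP is produced and active.
With repressor WexP bound, *sibD* is not transcribed.

OFF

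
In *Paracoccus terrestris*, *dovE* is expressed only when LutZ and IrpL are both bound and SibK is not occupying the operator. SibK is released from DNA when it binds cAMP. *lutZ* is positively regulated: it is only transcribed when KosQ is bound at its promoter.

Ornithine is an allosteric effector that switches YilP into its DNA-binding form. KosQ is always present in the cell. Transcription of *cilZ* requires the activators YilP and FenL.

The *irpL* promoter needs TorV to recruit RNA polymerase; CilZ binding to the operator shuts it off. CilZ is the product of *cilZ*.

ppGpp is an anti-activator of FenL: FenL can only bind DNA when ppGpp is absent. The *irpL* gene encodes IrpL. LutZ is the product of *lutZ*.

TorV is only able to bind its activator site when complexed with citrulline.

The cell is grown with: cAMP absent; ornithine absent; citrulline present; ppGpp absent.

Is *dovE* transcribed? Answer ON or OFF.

OFF

KosQ is produced constitutively and is active.
No repressor is bound and KosQ is active, so *lutZ* is transcribed.
So LutZ is produced and active.
Citrulline is present, so TorV is active.
Ornithine is absent, so YilP is inactive.
ppGpp is absent, so FenL is active.
Required activator YilP is absent, so *cilZ* is not transcribed.
So CilZ is not produced.
No repressor is bound and TorV is active, so *irpL* is transcribed.
So IrpL is produced and active.
cAMP is absent, so SibK is active.
With repressor SibK bound, *dovE* is not transcribed.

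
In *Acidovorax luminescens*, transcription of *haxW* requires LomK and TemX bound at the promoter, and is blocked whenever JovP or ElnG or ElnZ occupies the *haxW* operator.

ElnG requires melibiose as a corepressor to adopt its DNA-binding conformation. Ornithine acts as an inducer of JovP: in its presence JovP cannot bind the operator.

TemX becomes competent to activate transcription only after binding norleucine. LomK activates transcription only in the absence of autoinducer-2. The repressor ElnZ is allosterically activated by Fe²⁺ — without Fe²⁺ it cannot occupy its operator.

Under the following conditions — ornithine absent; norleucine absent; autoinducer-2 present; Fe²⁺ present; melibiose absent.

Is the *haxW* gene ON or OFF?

Ornithine is absent, so JovP is active.
Autoinducer-2 is present, so LomK is inactive.
Melibiose is absent, so ElnG is inactive.
Norleucine is absent, so TemX is inactive.
Fe²⁺ is present, so ElnZ is active.
With repressor JovP bound, *haxW* is not transcribed.

OFF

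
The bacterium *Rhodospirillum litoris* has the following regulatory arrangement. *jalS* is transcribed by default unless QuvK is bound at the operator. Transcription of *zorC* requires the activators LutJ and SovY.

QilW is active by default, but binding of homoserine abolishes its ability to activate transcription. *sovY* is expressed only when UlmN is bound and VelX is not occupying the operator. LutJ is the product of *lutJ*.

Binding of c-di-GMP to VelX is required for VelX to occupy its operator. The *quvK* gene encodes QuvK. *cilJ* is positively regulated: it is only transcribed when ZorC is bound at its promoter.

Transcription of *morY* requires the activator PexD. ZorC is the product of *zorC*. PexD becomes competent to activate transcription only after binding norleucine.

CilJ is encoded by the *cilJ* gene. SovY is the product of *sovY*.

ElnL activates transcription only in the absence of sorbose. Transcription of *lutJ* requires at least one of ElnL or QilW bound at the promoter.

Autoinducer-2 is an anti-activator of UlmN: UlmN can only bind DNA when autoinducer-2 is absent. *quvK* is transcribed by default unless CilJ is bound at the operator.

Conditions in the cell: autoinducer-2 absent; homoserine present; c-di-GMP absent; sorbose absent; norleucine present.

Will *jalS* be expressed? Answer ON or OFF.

Sorbose is absent, so ElnL is active.
Homoserine is present, so QilW is inactive.
Activator ElnL is present, so *lutJ* is transcribed.
So LutJ is produced and active.
Autoinducer-2 is absent, so UlmN is active.
c-di-GMP is absent, so VelX is inactive.
No repressor is bound and UlmN is active, so *sovY* is transcribed.
So SovY is produced and active.
No repressor is bound and LutJ and SovY are active, so *zorC* is transcribed.
So ZorC is produced and active.
No repressor is bound and ZorC is active, so *cilJ* is transcribed.
So CilJ is produced and active.
With repressor CilJ bound, *quvK* is not transcribed.
So QuvK is not produced.
With no repressor bound, *jalS* is transcribed.

ON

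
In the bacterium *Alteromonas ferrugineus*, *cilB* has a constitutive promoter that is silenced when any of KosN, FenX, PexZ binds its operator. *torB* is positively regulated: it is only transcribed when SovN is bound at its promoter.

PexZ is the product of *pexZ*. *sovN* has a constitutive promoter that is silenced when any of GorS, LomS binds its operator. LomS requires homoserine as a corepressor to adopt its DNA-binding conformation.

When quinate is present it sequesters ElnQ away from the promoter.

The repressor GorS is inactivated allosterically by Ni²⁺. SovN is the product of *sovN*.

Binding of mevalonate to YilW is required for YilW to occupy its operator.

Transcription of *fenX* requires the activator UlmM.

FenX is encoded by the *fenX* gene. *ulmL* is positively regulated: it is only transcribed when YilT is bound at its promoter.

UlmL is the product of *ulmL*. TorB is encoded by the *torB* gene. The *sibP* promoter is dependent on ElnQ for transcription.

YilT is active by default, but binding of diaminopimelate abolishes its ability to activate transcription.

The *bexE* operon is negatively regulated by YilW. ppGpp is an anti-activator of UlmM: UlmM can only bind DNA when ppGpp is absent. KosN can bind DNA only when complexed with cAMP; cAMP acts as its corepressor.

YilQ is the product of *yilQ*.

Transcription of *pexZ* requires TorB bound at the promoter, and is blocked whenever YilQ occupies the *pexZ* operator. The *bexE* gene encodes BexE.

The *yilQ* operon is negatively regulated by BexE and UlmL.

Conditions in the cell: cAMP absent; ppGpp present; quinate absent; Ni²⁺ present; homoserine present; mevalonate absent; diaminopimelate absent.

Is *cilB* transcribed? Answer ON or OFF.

ON

cAMP is absent, so KosN is inactive.
ppGpp is present, so UlmM is inactive.
Required activator UlmM is absent, so *fenX* is not transcribed.
So FenX is not produced.
Ni²⁺ is present, so GorS is inactive.
Homoserine is present, so LomS is active.
With repressor LomS bound, *sovN* is not transcribed.
So SovN is not produced.
Required activator SovN is absent, so *torB* is not transcribed.
So TorB is not produced.
Mevalonate is absent, so YilW is inactive.
With no repressor bound, *bexE* is transcribed.
So BexE is produced and active.
Diaminopimelate is absent, so YilT is active.
No repressor is bound and YilT is active, so *ulmL* is transcribed.
So UlmL is produced and active.
With repressor BexE bound, *yilQ* is not transcribed.
So YilQ is not produced.
Required activator TorB is absent, so *pexZ* is not transcribed.
So PexZ is not produced.
With no repressor bound, *cilB* is transcribed.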